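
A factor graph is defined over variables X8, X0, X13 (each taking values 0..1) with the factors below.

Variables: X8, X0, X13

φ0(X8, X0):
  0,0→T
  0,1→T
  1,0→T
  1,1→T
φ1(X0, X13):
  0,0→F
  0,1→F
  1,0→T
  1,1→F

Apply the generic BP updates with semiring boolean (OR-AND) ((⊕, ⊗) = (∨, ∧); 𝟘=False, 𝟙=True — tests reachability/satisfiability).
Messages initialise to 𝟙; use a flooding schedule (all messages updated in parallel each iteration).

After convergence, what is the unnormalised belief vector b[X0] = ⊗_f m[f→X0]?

b[X0] = [F, T]

init: all messages = 𝟙 over 2 values
r1 m[φ0→X8] = [T, T]
r1 m[φ0→X0] = [T, T]
r1 m[φ1→X0] = [F, T]
r1 m[φ1→X13] = [T, F]
r1 m[X8→φ0] = [T, T]
r1 m[X0→φ0] = [T, T]
r1 m[X0→φ1] = [T, T]
r1 m[X13→φ1] = [T, T]
r2 m[φ0→X8] = [T, T]
r2 m[φ0→X0] = [T, T]
r2 m[φ1→X0] = [F, T]
r2 m[φ1→X13] = [T, F]
r2 m[X8→φ0] = [T, T]
r2 m[X0→φ0] = [F, T]
r2 m[X0→φ1] = [T, T]
r2 m[X13→φ1] = [T, T]
r3 m[φ0→X8] = [T, T]
r3 m[φ0→X0] = [T, T]
r3 m[φ1→X0] = [F, T]
r3 m[φ1→X13] = [T, F]
r3 m[X8→φ0] = [T, T]
r3 m[X0→φ0] = [F, T]
r3 m[X0→φ1] = [T, T]
r3 m[X13→φ1] = [T, T]
fixed point reached at round 3
b[X0] = ⊗ incoming = [F, T]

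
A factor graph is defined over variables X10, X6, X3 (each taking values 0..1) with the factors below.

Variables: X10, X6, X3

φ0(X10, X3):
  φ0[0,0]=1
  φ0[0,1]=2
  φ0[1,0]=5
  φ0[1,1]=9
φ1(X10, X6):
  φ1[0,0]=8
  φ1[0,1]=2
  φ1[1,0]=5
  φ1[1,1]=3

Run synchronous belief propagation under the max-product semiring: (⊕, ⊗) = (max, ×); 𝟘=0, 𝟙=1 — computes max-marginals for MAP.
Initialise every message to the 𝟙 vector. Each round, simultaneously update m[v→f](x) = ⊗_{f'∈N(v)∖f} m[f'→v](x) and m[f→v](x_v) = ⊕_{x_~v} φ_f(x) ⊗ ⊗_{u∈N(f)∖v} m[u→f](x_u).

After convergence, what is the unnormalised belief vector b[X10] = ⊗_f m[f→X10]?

b[X10] = [16, 45]

init: all messages = 𝟙 over 2 values
r1 m[φ0→X10] = [2, 9]
r1 m[φ0→X3] = [5, 9]
r1 m[φ1→X10] = [8, 5]
r1 m[φ1→X6] = [8, 3]
r1 m[X10→φ0] = [1, 1]
r1 m[X10→φ1] = [1, 1]
r1 m[X6→φ1] = [1, 1]
r1 m[X3→φ0] = [1, 1]
r2 m[φ0→X10] = [2, 9]
r2 m[φ0→X3] = [5, 9]
r2 m[φ1→X10] = [8, 5]
r2 m[φ1→X6] = [8, 3]
r2 m[X10→φ0] = [8, 5]
r2 m[X10→φ1] = [2, 9]
r2 m[X6→φ1] = [1, 1]
r2 m[X3→φ0] = [1, 1]
r3 m[φ0→X10] = [2, 9]
r3 m[φ0→X3] = [25, 45]
r3 m[φ1→X10] = [8, 5]
r3 m[φ1→X6] = [45, 27]
r3 m[X10→φ0] = [8, 5]
r3 m[X10→φ1] = [2, 9]
r3 m[X6→φ1] = [1, 1]
r3 m[X3→φ0] = [1, 1]
r4 m[φ0→X10] = [2, 9]
r4 m[φ0→X3] = [25, 45]
r4 m[φ1→X10] = [8, 5]
r4 m[φ1→X6] = [45, 27]
r4 m[X10→φ0] = [8, 5]
r4 m[X10→φ1] = [2, 9]
r4 m[X6→φ1] = [1, 1]
r4 m[X3→φ0] = [1, 1]
fixed point reached at round 4
b[X10] = ⊗ incoming = [16, 45]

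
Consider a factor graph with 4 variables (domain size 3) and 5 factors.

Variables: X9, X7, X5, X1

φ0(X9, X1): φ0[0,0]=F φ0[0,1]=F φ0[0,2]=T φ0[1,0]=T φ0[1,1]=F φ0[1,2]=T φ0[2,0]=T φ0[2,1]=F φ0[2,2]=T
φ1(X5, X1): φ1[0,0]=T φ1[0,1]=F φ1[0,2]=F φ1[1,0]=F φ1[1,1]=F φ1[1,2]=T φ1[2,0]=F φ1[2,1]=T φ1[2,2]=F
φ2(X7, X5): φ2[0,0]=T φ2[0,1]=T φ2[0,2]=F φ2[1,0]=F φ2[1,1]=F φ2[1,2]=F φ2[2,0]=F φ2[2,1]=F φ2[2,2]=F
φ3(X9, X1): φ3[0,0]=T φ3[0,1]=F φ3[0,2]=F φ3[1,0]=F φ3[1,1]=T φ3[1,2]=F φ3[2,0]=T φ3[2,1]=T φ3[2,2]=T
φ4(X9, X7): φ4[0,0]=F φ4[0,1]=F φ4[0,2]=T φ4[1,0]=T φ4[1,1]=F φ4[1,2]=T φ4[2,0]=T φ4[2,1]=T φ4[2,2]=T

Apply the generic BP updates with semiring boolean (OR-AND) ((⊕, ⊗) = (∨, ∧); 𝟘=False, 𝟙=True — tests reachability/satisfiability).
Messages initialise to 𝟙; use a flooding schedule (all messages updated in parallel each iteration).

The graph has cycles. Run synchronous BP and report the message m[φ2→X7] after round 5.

message @ round 5 = [T, F, F]

init: all messages = 𝟙 over 3 values
r1 m[φ0→X9] = [T, T, T]
r1 m[φ0→X1] = [T, F, T]
r1 m[φ1→X5] = [T, T, T]
r1 m[φ1→X1] = [T, T, T]
r1 m[φ2→X7] = [T, F, F]
r1 m[φ2→X5] = [T, T, F]
r1 m[φ3→X9] = [T, T, T]
r1 m[φ3→X1] = [T, T, T]
r1 m[φ4→X9] = [T, T, T]
r1 m[φ4→X7] = [T, T, T]
r1 m[X9→φ0] = [T, T, T]
r1 m[X9→φ3] = [T, T, T]
r1 m[X9→φ4] = [T, T, T]
r1 m[X7→φ2] = [T, T, T]
r1 m[X7→φ4] = [T, T, T]
r1 m[X5→φ1] = [T, T, T]
r1 m[X5→φ2] = [T, T, T]
r1 m[X1→φ0] = [T, T, T]
r1 m[X1→φ1] = [T, T, T]
r1 m[X1→φ3] = [T, T, T]
r2 m[φ0→X9] = [T, T, T]
r2 m[φ0→X1] = [T, F, T]
r2 m[φ1→X5] = [T, T, T]
r2 m[φ1→X1] = [T, T, T]
r2 m[φ2→X7] = [T, F, F]
r2 m[φ2→X5] = [T, T, F]
r2 m[φ3→X9] = [T, T, T]
r2 m[φ3→X1] = [T, T, T]
r2 m[φ4→X9] = [T, T, T]
r2 m[φ4→X7] = [T, T, T]
r2 m[X9→φ0] = [T, T, T]
r2 m[X9→φ3] = [T, T, T]
r2 m[X9→φ4] = [T, T, T]
r2 m[X7→φ2] = [T, T, T]
r2 m[X7→φ4] = [T, F, F]
r2 m[X5→φ1] = [T, T, F]
r2 m[X5→φ2] = [T, T, T]
r2 m[X1→φ0] = [T, T, T]
r2 m[X1→φ1] = [T, F, T]
r2 m[X1→φ3] = [T, F, T]
r3 m[φ0→X9] = [T, T, T]
r3 m[φ0→X1] = [T, F, T]
r3 m[φ1→X5] = [T, T, F]
r3 m[φ1→X1] = [T, F, T]
r3 m[φ2→X7] = [T, F, F]
r3 m[φ2→X5] = [T, T, F]
r3 m[φ3→X9] = [T, F, T]
r3 m[φ3→X1] = [T, T, T]
r3 m[φ4→X9] = [F, T, T]
r3 m[φ4→X7] = [T, T, T]
r3 m[X9→φ0] = [T, T, T]
r3 m[X9→φ3] = [T, T, T]
r3 m[X9→φ4] = [T, T, T]
r3 m[X7→φ2] = [T, T, T]
r3 m[X7→φ4] = [T, F, F]
r3 m[X5→φ1] = [T, T, F]
r3 m[X5→φ2] = [T, T, T]
r3 m[X1→φ0] = [T, T, T]
r3 m[X1→φ1] = [T, F, T]
r3 m[X1→φ3] = [T, F, T]
r4 m[φ0→X9] = [T, T, T]
r4 m[φ0→X1] = [T, F, T]
r4 m[φ1→X5] = [T, T, F]
r4 m[φ1→X1] = [T, F, T]
r4 m[φ2→X7] = [T, F, F]
r4 m[φ2→X5] = [T, T, F]
r4 m[φ3→X9] = [T, F, T]
r4 m[φ3→X1] = [T, T, T]
r4 m[φ4→X9] = [F, T, T]
r4 m[φ4→X7] = [T, T, T]
r4 m[X9→φ0] = [F, F, T]
r4 m[X9→φ3] = [F, T, T]
r4 m[X9→φ4] = [T, F, T]
r4 m[X7→φ2] = [T, T, T]
r4 m[X7→φ4] = [T, F, F]
r4 m[X5→φ1] = [T, T, F]
r4 m[X5→φ2] = [T, T, F]
r4 m[X1→φ0] = [T, F, T]
r4 m[X1→φ1] = [T, F, T]
r4 m[X1→φ3] = [T, F, T]
r5 m[φ0→X9] = [T, T, T]
r5 m[φ0→X1] = [T, F, T]
r5 m[φ1→X5] = [T, T, F]
r5 m[φ1→X1] = [T, F, T]
r5 m[φ2→X7] = [T, F, F]
r5 m[φ2→X5] = [T, T, F]
r5 m[φ3→X9] = [T, F, T]
r5 m[φ3→X1] = [T, T, T]
r5 m[φ4→X9] = [F, T, T]
r5 m[φ4→X7] = [T, T, T]
r5 m[X9→φ0] = [F, F, T]
r5 m[X9→φ3] = [F, T, T]
r5 m[X9→φ4] = [T, F, T]
r5 m[X7→φ2] = [T, T, T]
r5 m[X7→φ4] = [T, F, F]
r5 m[X5→φ1] = [T, T, F]
r5 m[X5→φ2] = [T, T, F]
r5 m[X1→φ0] = [T, F, T]
r5 m[X1→φ1] = [T, F, T]
r5 m[X1→φ3] = [T, F, T]
fixed point reached at round 5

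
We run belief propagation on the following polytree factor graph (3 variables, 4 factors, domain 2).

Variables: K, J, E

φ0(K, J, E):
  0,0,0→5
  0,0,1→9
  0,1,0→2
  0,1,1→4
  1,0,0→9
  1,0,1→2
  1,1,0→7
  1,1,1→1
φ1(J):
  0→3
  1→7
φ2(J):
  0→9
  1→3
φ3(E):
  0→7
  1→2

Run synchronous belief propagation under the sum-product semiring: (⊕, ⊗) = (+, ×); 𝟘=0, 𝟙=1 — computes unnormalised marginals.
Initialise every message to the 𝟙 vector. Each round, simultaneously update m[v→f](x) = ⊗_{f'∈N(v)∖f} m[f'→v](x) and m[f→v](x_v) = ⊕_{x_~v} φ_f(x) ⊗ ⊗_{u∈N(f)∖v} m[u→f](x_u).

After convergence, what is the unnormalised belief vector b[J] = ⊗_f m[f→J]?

b[J] = [3240, 1533]

init: all messages = 𝟙 over 2 values
r1 m[φ0→K] = [20, 19]
r1 m[φ0→J] = [25, 14]
r1 m[φ0→E] = [23, 16]
r1 m[φ1→J] = [3, 7]
r1 m[φ2→J] = [9, 3]
r1 m[φ3→E] = [7, 2]
r1 m[K→φ0] = [1, 1]
r1 m[J→φ0] = [1, 1]
r1 m[J→φ1] = [1, 1]
r1 m[J→φ2] = [1, 1]
r1 m[E→φ0] = [1, 1]
r1 m[E→φ3] = [1, 1]
r2 m[φ0→K] = [20, 19]
r2 m[φ0→J] = [25, 14]
r2 m[φ0→E] = [23, 16]
r2 m[φ1→J] = [3, 7]
r2 m[φ2→J] = [9, 3]
r2 m[φ3→E] = [7, 2]
r2 m[K→φ0] = [1, 1]
r2 m[J→φ0] = [27, 21]
r2 m[J→φ1] = [225, 42]
r2 m[J→φ2] = [75, 98]
r2 m[E→φ0] = [7, 2]
r2 m[E→φ3] = [23, 16]
r3 m[φ0→K] = [1893, 2880]
r3 m[φ0→J] = [120, 73]
r3 m[φ0→E] = [567, 402]
r3 m[φ1→J] = [3, 7]
r3 m[φ2→J] = [9, 3]
r3 m[φ3→E] = [7, 2]
r3 m[K→φ0] = [1, 1]
r3 m[J→φ0] = [27, 21]
r3 m[J→φ1] = [225, 42]
r3 m[J→φ2] = [75, 98]
r3 m[E→φ0] = [7, 2]
r3 m[E→φ3] = [23, 16]
r4 m[φ0→K] = [1893, 2880]
r4 m[φ0→J] = [120, 73]
r4 m[φ0→E] = [567, 402]
r4 m[φ1→J] = [3, 7]
r4 m[φ2→J] = [9, 3]
r4 m[φ3→E] = [7, 2]
r4 m[K→φ0] = [1, 1]
r4 m[J→φ0] = [27, 21]
r4 m[J→φ1] = [1080, 219]
r4 m[J→φ2] = [360, 511]
r4 m[E→φ0] = [7, 2]
r4 m[E→φ3] = [567, 402]
r5 m[φ0→K] = [1893, 2880]
r5 m[φ0→J] = [120, 73]
r5 m[φ0→E] = [567, 402]
r5 m[φ1→J] = [3, 7]
r5 m[φ2→J] = [9, 3]
r5 m[φ3→E] = [7, 2]
r5 m[K→φ0] = [1, 1]
r5 m[J→φ0] = [27, 21]
r5 m[J→φ1] = [1080, 219]
r5 m[J→φ2] = [360, 511]
r5 m[E→φ0] = [7, 2]
r5 m[E→φ3] = [567, 402]
fixed point reached at round 5
b[J] = ⊗ incoming = [3240, 1533]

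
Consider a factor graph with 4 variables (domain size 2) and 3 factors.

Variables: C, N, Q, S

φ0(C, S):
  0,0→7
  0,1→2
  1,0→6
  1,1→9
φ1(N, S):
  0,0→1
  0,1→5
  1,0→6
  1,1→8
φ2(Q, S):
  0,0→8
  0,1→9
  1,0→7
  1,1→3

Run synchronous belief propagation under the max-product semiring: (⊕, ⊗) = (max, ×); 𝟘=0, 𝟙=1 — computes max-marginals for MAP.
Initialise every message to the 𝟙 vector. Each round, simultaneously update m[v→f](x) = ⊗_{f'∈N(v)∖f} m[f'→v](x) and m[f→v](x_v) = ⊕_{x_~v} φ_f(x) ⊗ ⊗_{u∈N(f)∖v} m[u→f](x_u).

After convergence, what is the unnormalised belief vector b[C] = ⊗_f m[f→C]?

b[C] = [336, 648]

init: all messages = 𝟙 over 2 values
r1 m[φ0→C] = [7, 9]
r1 m[φ0→S] = [7, 9]
r1 m[φ1→N] = [5, 8]
r1 m[φ1→S] = [6, 8]
r1 m[φ2→Q] = [9, 7]
r1 m[φ2→S] = [8, 9]
r1 m[C→φ0] = [1, 1]
r1 m[N→φ1] = [1, 1]
r1 m[Q→φ2] = [1, 1]
r1 m[S→φ0] = [1, 1]
r1 m[S→φ1] = [1, 1]
r1 m[S→φ2] = [1, 1]
r2 m[φ0→C] = [7, 9]
r2 m[φ0→S] = [7, 9]
r2 m[φ1→N] = [5, 8]
r2 m[φ1→S] = [6, 8]
r2 m[φ2→Q] = [9, 7]
r2 m[φ2→S] = [8, 9]
r2 m[C→φ0] = [1, 1]
r2 m[N→φ1] = [1, 1]
r2 m[Q→φ2] = [1, 1]
r2 m[S→φ0] = [48, 72]
r2 m[S→φ1] = [56, 81]
r2 m[S→φ2] = [42, 72]
r3 m[φ0→C] = [336, 648]
r3 m[φ0→S] = [7, 9]
r3 m[φ1→N] = [405, 648]
r3 m[φ1→S] = [6, 8]
r3 m[φ2→Q] = [648, 294]
r3 m[φ2→S] = [8, 9]
r3 m[C→φ0] = [1, 1]
r3 m[N→φ1] = [1, 1]
r3 m[Q→φ2] = [1, 1]
r3 m[S→φ0] = [48, 72]
r3 m[S→φ1] = [56, 81]
r3 m[S→φ2] = [42, 72]
r4 m[φ0→C] = [336, 648]
r4 m[φ0→S] = [7, 9]
r4 m[φ1→N] = [405, 648]
r4 m[φ1→S] = [6, 8]
r4 m[φ2→Q] = [648, 294]
r4 m[φ2→S] = [8, 9]
r4 m[C→φ0] = [1, 1]
r4 m[N→φ1] = [1, 1]
r4 m[Q→φ2] = [1, 1]
r4 m[S→φ0] = [48, 72]
r4 m[S→φ1] = [56, 81]
r4 m[S→φ2] = [42, 72]
fixed point reached at round 4
b[C] = ⊗ incoming = [336, 648]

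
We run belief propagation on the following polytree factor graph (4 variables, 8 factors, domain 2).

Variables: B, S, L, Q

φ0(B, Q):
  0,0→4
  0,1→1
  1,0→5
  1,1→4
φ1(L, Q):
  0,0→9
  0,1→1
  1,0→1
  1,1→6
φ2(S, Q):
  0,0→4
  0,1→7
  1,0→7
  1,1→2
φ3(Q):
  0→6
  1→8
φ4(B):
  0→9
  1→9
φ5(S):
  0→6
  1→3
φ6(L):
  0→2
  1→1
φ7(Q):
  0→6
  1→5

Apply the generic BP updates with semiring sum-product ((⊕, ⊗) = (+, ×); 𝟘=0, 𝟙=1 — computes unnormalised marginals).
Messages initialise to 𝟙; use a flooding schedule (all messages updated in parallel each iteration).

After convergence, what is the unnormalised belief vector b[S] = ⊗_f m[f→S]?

init: all messages = 𝟙 over 2 values
r1 m[φ0→B] = [5, 9]
r1 m[φ0→Q] = [9, 5]
r1 m[φ1→L] = [10, 7]
r1 m[φ1→Q] = [10, 7]
r1 m[φ2→S] = [11, 9]
r1 m[φ2→Q] = [11, 9]
r1 m[φ3→Q] = [6, 8]
r1 m[φ4→B] = [9, 9]
r1 m[φ5→S] = [6, 3]
r1 m[φ6→L] = [2, 1]
r1 m[φ7→Q] = [6, 5]
r1 m[B→φ0] = [1, 1]
r1 m[B→φ4] = [1, 1]
r1 m[S→φ2] = [1, 1]
r1 m[S→φ5] = [1, 1]
r1 m[L→φ1] = [1, 1]
r1 m[L→φ6] = [1, 1]
r1 m[Q→φ0] = [1, 1]
r1 m[Q→φ1] = [1, 1]
r1 m[Q→φ2] = [1, 1]
r1 m[Q→φ3] = [1, 1]
r1 m[Q→φ7] = [1, 1]
r2 m[φ0→B] = [5, 9]
r2 m[φ0→Q] = [9, 5]
r2 m[φ1→L] = [10, 7]
r2 m[φ1→Q] = [10, 7]
r2 m[φ2→S] = [11, 9]
r2 m[φ2→Q] = [11, 9]
r2 m[φ3→Q] = [6, 8]
r2 m[φ4→B] = [9, 9]
r2 m[φ5→S] = [6, 3]
r2 m[φ6→L] = [2, 1]
r2 m[φ7→Q] = [6, 5]
r2 m[B→φ0] = [9, 9]
r2 m[B→φ4] = [5, 9]
r2 m[S→φ2] = [6, 3]
r2 m[S→φ5] = [11, 9]
r2 m[L→φ1] = [2, 1]
r2 m[L→φ6] = [10, 7]
r2 m[Q→φ0] = [3960, 2520]
r2 m[Q→φ1] = [3564, 1800]
r2 m[Q→φ2] = [3240, 1400]
r2 m[Q→φ3] = [5940, 1575]
r2 m[Q→φ7] = [5940, 2520]
r3 m[φ0→B] = [18360, 29880]
r3 m[φ0→Q] = [81, 45]
r3 m[φ1→L] = [33876, 14364]
r3 m[φ1→Q] = [19, 8]
r3 m[φ2→S] = [22760, 25480]
r3 m[φ2→Q] = [45, 48]
r3 m[φ3→Q] = [6, 8]
r3 m[φ4→B] = [9, 9]
r3 m[φ5→S] = [6, 3]
r3 m[φ6→L] = [2, 1]
r3 m[φ7→Q] = [6, 5]
r3 m[B→φ0] = [9, 9]
r3 m[B→φ4] = [5, 9]
r3 m[S→φ2] = [6, 3]
r3 m[S→φ5] = [11, 9]
r3 m[L→φ1] = [2, 1]
r3 m[L→φ6] = [10, 7]
r3 m[Q→φ0] = [3960, 2520]
r3 m[Q→φ1] = [3564, 1800]
r3 m[Q→φ2] = [3240, 1400]
r3 m[Q→φ3] = [5940, 1575]
r3 m[Q→φ7] = [5940, 2520]
r4 m[φ0→B] = [18360, 29880]
r4 m[φ0→Q] = [81, 45]
r4 m[φ1→L] = [33876, 14364]
r4 m[φ1→Q] = [19, 8]
r4 m[φ2→S] = [22760, 25480]
r4 m[φ2→Q] = [45, 48]
r4 m[φ3→Q] = [6, 8]
r4 m[φ4→B] = [9, 9]
r4 m[φ5→S] = [6, 3]
r4 m[φ6→L] = [2, 1]
r4 m[φ7→Q] = [6, 5]
r4 m[B→φ0] = [9, 9]
r4 m[B→φ4] = [18360, 29880]
r4 m[S→φ2] = [6, 3]
r4 m[S→φ5] = [22760, 25480]
r4 m[L→φ1] = [2, 1]
r4 m[L→φ6] = [33876, 14364]
r4 m[Q→φ0] = [30780, 15360]
r4 m[Q→φ1] = [131220, 86400]
r4 m[Q→φ2] = [55404, 14400]
r4 m[Q→φ3] = [415530, 86400]
r4 m[Q→φ7] = [415530, 138240]
r5 m[φ0→B] = [138480, 215340]
r5 m[φ0→Q] = [81, 45]
r5 m[φ1→L] = [1267380, 649620]
r5 m[φ1→Q] = [19, 8]
r5 m[φ2→S] = [322416, 416628]
r5 m[φ2→Q] = [45, 48]
r5 m[φ3→Q] = [6, 8]
r5 m[φ4→B] = [9, 9]
r5 m[φ5→S] = [6, 3]
r5 m[φ6→L] = [2, 1]
r5 m[φ7→Q] = [6, 5]
r5 m[B→φ0] = [9, 9]
r5 m[B→φ4] = [18360, 29880]
r5 m[S→φ2] = [6, 3]
r5 m[S→φ5] = [22760, 25480]
r5 m[L→φ1] = [2, 1]
r5 m[L→φ6] = [33876, 14364]
r5 m[Q→φ0] = [30780, 15360]
r5 m[Q→φ1] = [131220, 86400]
r5 m[Q→φ2] = [55404, 14400]
r5 m[Q→φ3] = [415530, 86400]
r5 m[Q→φ7] = [415530, 138240]
r6 m[φ0→B] = [138480, 215340]
r6 m[φ0→Q] = [81, 45]
r6 m[φ1→L] = [1267380, 649620]
r6 m[φ1→Q] = [19, 8]
r6 m[φ2→S] = [322416, 416628]
r6 m[φ2→Q] = [45, 48]
r6 m[φ3→Q] = [6, 8]
r6 m[φ4→B] = [9, 9]
r6 m[φ5→S] = [6, 3]
r6 m[φ6→L] = [2, 1]
r6 m[φ7→Q] = [6, 5]
r6 m[B→φ0] = [9, 9]
r6 m[B→φ4] = [138480, 215340]
r6 m[S→φ2] = [6, 3]
r6 m[S→φ5] = [322416, 416628]
r6 m[L→φ1] = [2, 1]
r6 m[L→φ6] = [1267380, 649620]
r6 m[Q→φ0] = [30780, 15360]
r6 m[Q→φ1] = [131220, 86400]
r6 m[Q→φ2] = [55404, 14400]
r6 m[Q→φ3] = [415530, 86400]
r6 m[Q→φ7] = [415530, 138240]
r7 m[φ0→B] = [138480, 215340]
r7 m[φ0→Q] = [81, 45]
r7 m[φ1→L] = [1267380, 649620]
r7 m[φ1→Q] = [19, 8]
r7 m[φ2→S] = [322416, 416628]
r7 m[φ2→Q] = [45, 48]
r7 m[φ3→Q] = [6, 8]
r7 m[φ4→B] = [9, 9]
r7 m[φ5→S] = [6, 3]
r7 m[φ6→L] = [2, 1]
r7 m[φ7→Q] = [6, 5]
r7 m[B→φ0] = [9, 9]
r7 m[B→φ4] = [138480, 215340]
r7 m[S→φ2] = [6, 3]
r7 m[S→φ5] = [322416, 416628]
r7 m[L→φ1] = [2, 1]
r7 m[L→φ6] = [1267380, 649620]
r7 m[Q→φ0] = [30780, 15360]
r7 m[Q→φ1] = [131220, 86400]
r7 m[Q→φ2] = [55404, 14400]
r7 m[Q→φ3] = [415530, 86400]
r7 m[Q→φ7] = [415530, 138240]
fixed point reached at round 7
b[S] = ⊗ incoming = [1934496, 1249884]

b[S] = [1934496, 1249884]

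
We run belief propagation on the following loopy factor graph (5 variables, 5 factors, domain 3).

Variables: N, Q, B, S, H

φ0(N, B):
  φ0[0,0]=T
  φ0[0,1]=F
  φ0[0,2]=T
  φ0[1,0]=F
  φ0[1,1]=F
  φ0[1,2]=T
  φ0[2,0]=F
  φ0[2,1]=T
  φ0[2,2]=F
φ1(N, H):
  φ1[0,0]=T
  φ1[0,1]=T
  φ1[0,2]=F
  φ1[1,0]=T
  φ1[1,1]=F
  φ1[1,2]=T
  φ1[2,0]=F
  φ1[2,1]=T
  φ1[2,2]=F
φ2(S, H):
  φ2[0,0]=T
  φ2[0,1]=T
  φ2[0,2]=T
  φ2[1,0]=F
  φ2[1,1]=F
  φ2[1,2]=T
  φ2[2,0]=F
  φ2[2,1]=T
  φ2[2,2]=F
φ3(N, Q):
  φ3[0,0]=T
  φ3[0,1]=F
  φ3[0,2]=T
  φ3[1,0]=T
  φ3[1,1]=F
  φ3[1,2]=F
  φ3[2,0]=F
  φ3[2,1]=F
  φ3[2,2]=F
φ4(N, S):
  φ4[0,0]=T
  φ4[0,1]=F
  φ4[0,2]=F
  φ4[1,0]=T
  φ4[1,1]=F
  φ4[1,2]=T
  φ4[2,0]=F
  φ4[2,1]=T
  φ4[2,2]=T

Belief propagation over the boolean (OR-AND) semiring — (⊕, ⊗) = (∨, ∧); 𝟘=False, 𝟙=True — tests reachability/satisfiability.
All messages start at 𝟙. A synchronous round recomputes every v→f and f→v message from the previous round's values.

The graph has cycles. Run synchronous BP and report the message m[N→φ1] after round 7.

init: all messages = 𝟙 over 3 values
r1 m[φ0→N] = [T, T, T]
r1 m[φ0→B] = [T, T, T]
r1 m[φ1→N] = [T, T, T]
r1 m[φ1→H] = [T, T, T]
r1 m[φ2→S] = [T, T, T]
r1 m[φ2→H] = [T, T, T]
r1 m[φ3→N] = [T, T, F]
r1 m[φ3→Q] = [T, F, T]
r1 m[φ4→N] = [T, T, T]
r1 m[φ4→S] = [T, T, T]
r1 m[N→φ0] = [T, T, T]
r1 m[N→φ1] = [T, T, T]
r1 m[N→φ3] = [T, T, T]
r1 m[N→φ4] = [T, T, T]
r1 m[Q→φ3] = [T, T, T]
r1 m[B→φ0] = [T, T, T]
r1 m[S→φ2] = [T, T, T]
r1 m[S→φ4] = [T, T, T]
r1 m[H→φ1] = [T, T, T]
r1 m[H→φ2] = [T, T, T]
r2 m[φ0→N] = [T, T, T]
r2 m[φ0→B] = [T, T, T]
r2 m[φ1→N] = [T, T, T]
r2 m[φ1→H] = [T, T, T]
r2 m[φ2→S] = [T, T, T]
r2 m[φ2→H] = [T, T, T]
r2 m[φ3→N] = [T, T, F]
r2 m[φ3→Q] = [T, F, T]
r2 m[φ4→N] = [T, T, T]
r2 m[φ4→S] = [T, T, T]
r2 m[N→φ0] = [T, T, F]
r2 m[N→φ1] = [T, T, F]
r2 m[N→φ3] = [T, T, T]
r2 m[N→φ4] = [T, T, F]
r2 m[Q→φ3] = [T, T, T]
r2 m[B→φ0] = [T, T, T]
r2 m[S→φ2] = [T, T, T]
r2 m[S→φ4] = [T, T, T]
r2 m[H→φ1] = [T, T, T]
r2 m[H→φ2] = [T, T, T]
r3 m[φ0→N] = [T, T, T]
r3 m[φ0→B] = [T, F, T]
r3 m[φ1→N] = [T, T, T]
r3 m[φ1→H] = [T, T, T]
r3 m[φ2→S] = [T, T, T]
r3 m[φ2→H] = [T, T, T]
r3 m[φ3→N] = [T, T, F]
r3 m[φ3→Q] = [T, F, T]
r3 m[φ4→N] = [T, T, T]
r3 m[φ4→S] = [T, F, T]
r3 m[N→φ0] = [T, T, F]
r3 m[N→φ1] = [T, T, F]
r3 m[N→φ3] = [T, T, T]
r3 m[N→φ4] = [T, T, F]
r3 m[Q→φ3] = [T, T, T]
r3 m[B→φ0] = [T, T, T]
r3 m[S→φ2] = [T, T, T]
r3 m[S→φ4] = [T, T, T]
r3 m[H→φ1] = [T, T, T]
r3 m[H→φ2] = [T, T, T]
r4 m[φ0→N] = [T, T, T]
r4 m[φ0→B] = [T, F, T]
r4 m[φ1→N] = [T, T, T]
r4 m[φ1→H] = [T, T, T]
r4 m[φ2→S] = [T, T, T]
r4 m[φ2→H] = [T, T, T]
r4 m[φ3→N] = [T, T, F]
r4 m[φ3→Q] = [T, F, T]
r4 m[φ4→N] = [T, T, T]
r4 m[φ4→S] = [T, F, T]
r4 m[N→φ0] = [T, T, F]
r4 m[N→φ1] = [T, T, F]
r4 m[N→φ3] = [T, T, T]
r4 m[N→φ4] = [T, T, F]
r4 m[Q→φ3] = [T, T, T]
r4 m[B→φ0] = [T, T, T]
r4 m[S→φ2] = [T, F, T]
r4 m[S→φ4] = [T, T, T]
r4 m[H→φ1] = [T, T, T]
r4 m[H→φ2] = [T, T, T]
r5 m[φ0→N] = [T, T, T]
r5 m[φ0→B] = [T, F, T]
r5 m[φ1→N] = [T, T, T]
r5 m[φ1→H] = [T, T, T]
r5 m[φ2→S] = [T, T, T]
r5 m[φ2→H] = [T, T, T]
r5 m[φ3→N] = [T, T, F]
r5 m[φ3→Q] = [T, F, T]
r5 m[φ4→N] = [T, T, T]
r5 m[φ4→S] = [T, F, T]
r5 m[N→φ0] = [T, T, F]
r5 m[N→φ1] = [T, T, F]
r5 m[N→φ3] = [T, T, T]
r5 m[N→φ4] = [T, T, F]
r5 m[Q→φ3] = [T, T, T]
r5 m[B→φ0] = [T, T, T]
r5 m[S→φ2] = [T, F, T]
r5 m[S→φ4] = [T, T, T]
r5 m[H→φ1] = [T, T, T]
r5 m[H→φ2] = [T, T, T]
r6 m[φ0→N] = [T, T, T]
r6 m[φ0→B] = [T, F, T]
r6 m[φ1→N] = [T, T, T]
r6 m[φ1→H] = [T, T, T]
r6 m[φ2→S] = [T, T, T]
r6 m[φ2→H] = [T, T, T]
r6 m[φ3→N] = [T, T, F]
r6 m[φ3→Q] = [T, F, T]
r6 m[φ4→N] = [T, T, T]
r6 m[φ4→S] = [T, F, T]
r6 m[N→φ0] = [T, T, F]
r6 m[N→φ1] = [T, T, F]
r6 m[N→φ3] = [T, T, T]
r6 m[N→φ4] = [T, T, F]
r6 m[Q→φ3] = [T, T, T]
r6 m[B→φ0] = [T, T, T]
r6 m[S→φ2] = [T, F, T]
r6 m[S→φ4] = [T, T, T]
r6 m[H→φ1] = [T, T, T]
r6 m[H→φ2] = [T, T, T]
r7 m[φ0→N] = [T, T, T]
r7 m[φ0→B] = [T, F, T]
r7 m[φ1→N] = [T, T, T]
r7 m[φ1→H] = [T, T, T]
r7 m[φ2→S] = [T, T, T]
r7 m[φ2→H] = [T, T, T]
r7 m[φ3→N] = [T, T, F]
r7 m[φ3→Q] = [T, F, T]
r7 m[φ4→N] = [T, T, T]
r7 m[φ4→S] = [T, F, T]
r7 m[N→φ0] = [T, T, F]
r7 m[N→φ1] = [T, T, F]
r7 m[N→φ3] = [T, T, T]
r7 m[N→φ4] = [T, T, F]
r7 m[Q→φ3] = [T, T, T]
r7 m[B→φ0] = [T, T, T]
r7 m[S→φ2] = [T, F, T]
r7 m[S→φ4] = [T, T, T]
r7 m[H→φ1] = [T, T, T]
r7 m[H→φ2] = [T, T, T]
fixed point reached at round 5

message @ round 7 = [T, T, F]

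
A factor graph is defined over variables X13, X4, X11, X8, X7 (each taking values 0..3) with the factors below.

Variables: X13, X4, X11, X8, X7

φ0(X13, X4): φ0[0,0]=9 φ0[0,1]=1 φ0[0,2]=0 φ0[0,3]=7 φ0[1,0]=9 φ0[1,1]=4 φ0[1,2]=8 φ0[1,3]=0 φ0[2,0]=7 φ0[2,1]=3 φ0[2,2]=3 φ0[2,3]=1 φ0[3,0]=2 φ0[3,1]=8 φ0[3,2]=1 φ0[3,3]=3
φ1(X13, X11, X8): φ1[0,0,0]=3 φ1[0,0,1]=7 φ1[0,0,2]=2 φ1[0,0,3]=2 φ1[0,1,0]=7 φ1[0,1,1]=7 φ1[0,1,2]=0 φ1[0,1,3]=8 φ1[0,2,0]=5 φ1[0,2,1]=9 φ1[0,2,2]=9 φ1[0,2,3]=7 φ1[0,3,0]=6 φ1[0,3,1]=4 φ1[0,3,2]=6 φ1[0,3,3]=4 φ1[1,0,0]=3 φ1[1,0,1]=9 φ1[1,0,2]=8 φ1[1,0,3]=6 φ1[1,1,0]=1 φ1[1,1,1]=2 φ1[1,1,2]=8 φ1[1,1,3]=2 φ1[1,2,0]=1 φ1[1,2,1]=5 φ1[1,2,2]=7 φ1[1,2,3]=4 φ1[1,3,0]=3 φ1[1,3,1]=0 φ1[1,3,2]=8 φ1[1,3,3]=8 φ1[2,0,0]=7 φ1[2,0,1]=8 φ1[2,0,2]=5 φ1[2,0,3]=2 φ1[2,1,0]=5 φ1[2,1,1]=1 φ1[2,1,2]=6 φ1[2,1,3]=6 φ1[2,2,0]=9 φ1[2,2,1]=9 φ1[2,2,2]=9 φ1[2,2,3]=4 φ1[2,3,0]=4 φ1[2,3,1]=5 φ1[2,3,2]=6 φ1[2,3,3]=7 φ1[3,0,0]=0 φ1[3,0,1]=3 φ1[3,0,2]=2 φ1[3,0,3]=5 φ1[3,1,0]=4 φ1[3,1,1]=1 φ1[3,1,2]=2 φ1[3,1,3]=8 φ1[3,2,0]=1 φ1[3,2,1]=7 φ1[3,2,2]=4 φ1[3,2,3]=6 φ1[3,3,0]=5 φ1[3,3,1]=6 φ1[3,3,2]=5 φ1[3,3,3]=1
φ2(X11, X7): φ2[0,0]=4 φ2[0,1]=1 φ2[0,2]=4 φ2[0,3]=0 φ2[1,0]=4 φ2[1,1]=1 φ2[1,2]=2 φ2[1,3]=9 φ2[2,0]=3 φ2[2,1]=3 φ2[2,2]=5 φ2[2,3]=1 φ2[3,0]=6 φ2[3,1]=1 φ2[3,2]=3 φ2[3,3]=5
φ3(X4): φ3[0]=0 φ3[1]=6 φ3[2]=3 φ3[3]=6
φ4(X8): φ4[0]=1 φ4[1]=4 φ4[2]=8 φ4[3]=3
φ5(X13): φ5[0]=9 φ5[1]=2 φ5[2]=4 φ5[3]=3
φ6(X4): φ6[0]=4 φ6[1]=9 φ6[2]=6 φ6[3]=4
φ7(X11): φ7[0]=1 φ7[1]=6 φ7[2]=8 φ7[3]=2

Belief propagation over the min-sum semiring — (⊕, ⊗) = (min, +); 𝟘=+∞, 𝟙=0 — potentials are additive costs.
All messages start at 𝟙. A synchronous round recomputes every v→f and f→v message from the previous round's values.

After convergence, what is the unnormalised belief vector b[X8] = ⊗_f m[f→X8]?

b[X8] = [11, 17, 20, 16]

init: all messages = 𝟙 over 4 values
r1 m[φ0→X13] = [0, 0, 1, 1]
r1 m[φ0→X4] = [2, 1, 0, 0]
r1 m[φ1→X13] = [0, 0, 1, 0]
r1 m[φ1→X11] = [0, 0, 1, 0]
r1 m[φ1→X8] = [0, 0, 0, 1]
r1 m[φ2→X11] = [0, 1, 1, 1]
r1 m[φ2→X7] = [3, 1, 2, 0]
r1 m[φ3→X4] = [0, 6, 3, 6]
r1 m[φ4→X8] = [1, 4, 8, 3]
r1 m[φ5→X13] = [9, 2, 4, 3]
r1 m[φ6→X4] = [4, 9, 6, 4]
r1 m[φ7→X11] = [1, 6, 8, 2]
r1 m[X13→φ0] = [0, 0, 0, 0]
r1 m[X13→φ1] = [0, 0, 0, 0]
r1 m[X13→φ5] = [0, 0, 0, 0]
r1 m[X4→φ0] = [0, 0, 0, 0]
r1 m[X4→φ3] = [0, 0, 0, 0]
r1 m[X4→φ6] = [0, 0, 0, 0]
r1 m[X11→φ1] = [0, 0, 0, 0]
r1 m[X11→φ2] = [0, 0, 0, 0]
r1 m[X11→φ7] = [0, 0, 0, 0]
r1 m[X8→φ1] = [0, 0, 0, 0]
r1 m[X8→φ4] = [0, 0, 0, 0]
r1 m[X7→φ2] = [0, 0, 0, 0]
r2 m[φ0→X13] = [0, 0, 1, 1]
r2 m[φ0→X4] = [2, 1, 0, 0]
r2 m[φ1→X13] = [0, 0, 1, 0]
r2 m[φ1→X11] = [0, 0, 1, 0]
r2 m[φ1→X8] = [0, 0, 0, 1]
r2 m[φ2→X11] = [0, 1, 1, 1]
r2 m[φ2→X7] = [3, 1, 2, 0]
r2 m[φ3→X4] = [0, 6, 3, 6]
r2 m[φ4→X8] = [1, 4, 8, 3]
r2 m[φ5→X13] = [9, 2, 4, 3]
r2 m[φ6→X4] = [4, 9, 6, 4]
r2 m[φ7→X11] = [1, 6, 8, 2]
r2 m[X13→φ0] = [9, 2, 5, 3]
r2 m[X13→φ1] = [9, 2, 5, 4]
r2 m[X13→φ5] = [0, 0, 2, 1]
r2 m[X4→φ0] = [4, 15, 9, 10]
r2 m[X4→φ3] = [6, 10, 6, 4]
r2 m[X4→φ6] = [2, 7, 3, 6]
r2 m[X11→φ1] = [1, 7, 9, 3]
r2 m[X11→φ2] = [1, 6, 9, 2]
r2 m[X11→φ7] = [0, 1, 2, 1]
r2 m[X8→φ1] = [1, 4, 8, 3]
r2 m[X8→φ4] = [0, 0, 0, 1]
r2 m[X7→φ2] = [0, 0, 0, 0]
r3 m[φ0→X13] = [9, 10, 11, 6]
r3 m[φ0→X4] = [5, 6, 4, 2]
r3 m[φ1→X13] = [5, 5, 6, 2]
r3 m[φ1→X11] = [5, 4, 4, 6]
r3 m[φ1→X8] = [5, 5, 7, 8]
r3 m[φ2→X11] = [0, 1, 1, 1]
r3 m[φ2→X7] = [5, 2, 5, 1]
r3 m[φ3→X4] = [0, 6, 3, 6]
r3 m[φ4→X8] = [1, 4, 8, 3]
r3 m[φ5→X13] = [9, 2, 4, 3]
r3 m[φ6→X4] = [4, 9, 6, 4]
r3 m[φ7→X11] = [1, 6, 8, 2]
r3 m[X13→φ0] = [9, 2, 5, 3]
r3 m[X13→φ1] = [9, 2, 5, 4]
r3 m[X13→φ5] = [0, 0, 2, 1]
r3 m[X4→φ0] = [4, 15, 9, 10]
r3 m[X4→φ3] = [6, 10, 6, 4]
r3 m[X4→φ6] = [2, 7, 3, 6]
r3 m[X11→φ1] = [1, 7, 9, 3]
r3 m[X11→φ2] = [1, 6, 9, 2]
r3 m[X11→φ7] = [0, 1, 2, 1]
r3 m[X8→φ1] = [1, 4, 8, 3]
r3 m[X8→φ4] = [0, 0, 0, 1]
r3 m[X7→φ2] = [0, 0, 0, 0]
r4 m[φ0→X13] = [9, 10, 11, 6]
r4 m[φ0→X4] = [5, 6, 4, 2]
r4 m[φ1→X13] = [5, 5, 6, 2]
r4 m[φ1→X11] = [5, 4, 4, 6]
r4 m[φ1→X8] = [5, 5, 7, 8]
r4 m[φ2→X11] = [0, 1, 1, 1]
r4 m[φ2→X7] = [5, 2, 5, 1]
r4 m[φ3→X4] = [0, 6, 3, 6]
r4 m[φ4→X8] = [1, 4, 8, 3]
r4 m[φ5→X13] = [9, 2, 4, 3]
r4 m[φ6→X4] = [4, 9, 6, 4]
r4 m[φ7→X11] = [1, 6, 8, 2]
r4 m[X13→φ0] = [14, 7, 10, 5]
r4 m[X13→φ1] = [18, 12, 15, 9]
r4 m[X13→φ5] = [14, 15, 17, 8]
r4 m[X4→φ0] = [4, 15, 9, 10]
r4 m[X4→φ3] = [9, 15, 10, 6]
r4 m[X4→φ6] = [5, 12, 7, 8]
r4 m[X11→φ1] = [1, 7, 9, 3]
r4 m[X11→φ2] = [6, 10, 12, 8]
r4 m[X11→φ7] = [5, 5, 5, 7]
r4 m[X8→φ1] = [1, 4, 8, 3]
r4 m[X8→φ4] = [5, 5, 7, 8]
r4 m[X7→φ2] = [0, 0, 0, 0]
r5 m[φ0→X13] = [9, 10, 11, 6]
r5 m[φ0→X4] = [7, 11, 6, 7]
r5 m[φ1→X13] = [5, 5, 6, 2]
r5 m[φ1→X11] = [10, 14, 11, 13]
r5 m[φ1→X8] = [10, 13, 12, 13]
r5 m[φ2→X11] = [0, 1, 1, 1]
r5 m[φ2→X7] = [10, 7, 10, 6]
r5 m[φ3→X4] = [0, 6, 3, 6]
r5 m[φ4→X8] = [1, 4, 8, 3]
r5 m[φ5→X13] = [9, 2, 4, 3]
r5 m[φ6→X4] = [4, 9, 6, 4]
r5 m[φ7→X11] = [1, 6, 8, 2]
r5 m[X13→φ0] = [14, 7, 10, 5]
r5 m[X13→φ1] = [18, 12, 15, 9]
r5 m[X13→φ5] = [14, 15, 17, 8]
r5 m[X4→φ0] = [4, 15, 9, 10]
r5 m[X4→φ3] = [9, 15, 10, 6]
r5 m[X4→φ6] = [5, 12, 7, 8]
r5 m[X11→φ1] = [1, 7, 9, 3]
r5 m[X11→φ2] = [6, 10, 12, 8]
r5 m[X11→φ7] = [5, 5, 5, 7]
r5 m[X8→φ1] = [1, 4, 8, 3]
r5 m[X8→φ4] = [5, 5, 7, 8]
r5 m[X7→φ2] = [0, 0, 0, 0]
r6 m[φ0→X13] = [9, 10, 11, 6]
r6 m[φ0→X4] = [7, 11, 6, 7]
r6 m[φ1→X13] = [5, 5, 6, 2]
r6 m[φ1→X11] = [10, 14, 11, 13]
r6 m[φ1→X8] = [10, 13, 12, 13]
r6 m[φ2→X11] = [0, 1, 1, 1]
r6 m[φ2→X7] = [10, 7, 10, 6]
r6 m[φ3→X4] = [0, 6, 3, 6]
r6 m[φ4→X8] = [1, 4, 8, 3]
r6 m[φ5→X13] = [9, 2, 4, 3]
r6 m[φ6→X4] = [4, 9, 6, 4]
r6 m[φ7→X11] = [1, 6, 8, 2]
r6 m[X13→φ0] = [14, 7, 10, 5]
r6 m[X13→φ1] = [18, 12, 15, 9]
r6 m[X13→φ5] = [14, 15, 17, 8]
r6 m[X4→φ0] = [4, 15, 9, 10]
r6 m[X4→φ3] = [11, 20, 12, 11]
r6 m[X4→φ6] = [7, 17, 9, 13]
r6 m[X11→φ1] = [1, 7, 9, 3]
r6 m[X11→φ2] = [11, 20, 19, 15]
r6 m[X11→φ7] = [10, 15, 12, 14]
r6 m[X8→φ1] = [1, 4, 8, 3]
r6 m[X8→φ4] = [10, 13, 12, 13]
r6 m[X7→φ2] = [0, 0, 0, 0]
r7 m[φ0→X13] = [9, 10, 11, 6]
r7 m[φ0→X4] = [7, 11, 6, 7]
r7 m[φ1→X13] = [5, 5, 6, 2]
r7 m[φ1→X11] = [10, 14, 11, 13]
r7 m[φ1→X8] = [10, 13, 12, 13]
r7 m[φ2→X11] = [0, 1, 1, 1]
r7 m[φ2→X7] = [15, 12, 15, 11]
r7 m[φ3→X4] = [0, 6, 3, 6]
r7 m[φ4→X8] = [1, 4, 8, 3]
r7 m[φ5→X13] = [9, 2, 4, 3]
r7 m[φ6→X4] = [4, 9, 6, 4]
r7 m[φ7→X11] = [1, 6, 8, 2]
r7 m[X13→φ0] = [14, 7, 10, 5]
r7 m[X13→φ1] = [18, 12, 15, 9]
r7 m[X13→φ5] = [14, 15, 17, 8]
r7 m[X4→φ0] = [4, 15, 9, 10]
r7 m[X4→φ3] = [11, 20, 12, 11]
r7 m[X4→φ6] = [7, 17, 9, 13]
r7 m[X11→φ1] = [1, 7, 9, 3]
r7 m[X11→φ2] = [11, 20, 19, 15]
r7 m[X11→φ7] = [10, 15, 12, 14]
r7 m[X8→φ1] = [1, 4, 8, 3]
r7 m[X8→φ4] = [10, 13, 12, 13]
r7 m[X7→φ2] = [0, 0, 0, 0]
r8 m[φ0→X13] = [9, 10, 11, 6]
r8 m[φ0→X4] = [7, 11, 6, 7]
r8 m[φ1→X13] = [5, 5, 6, 2]
r8 m[φ1→X11] = [10, 14, 11, 13]
r8 m[φ1→X8] = [10, 13, 12, 13]
r8 m[φ2→X11] = [0, 1, 1, 1]
r8 m[φ2→X7] = [15, 12, 15, 11]
r8 m[φ3→X4] = [0, 6, 3, 6]
r8 m[φ4→X8] = [1, 4, 8, 3]
r8 m[φ5→X13] = [9, 2, 4, 3]
r8 m[φ6→X4] = [4, 9, 6, 4]
r8 m[φ7→X11] = [1, 6, 8, 2]
r8 m[X13→φ0] = [14, 7, 10, 5]
r8 m[X13→φ1] = [18, 12, 15, 9]
r8 m[X13→φ5] = [14, 15, 17, 8]
r8 m[X4→φ0] = [4, 15, 9, 10]
r8 m[X4→φ3] = [11, 20, 12, 11]
r8 m[X4→φ6] = [7, 17, 9, 13]
r8 m[X11→φ1] = [1, 7, 9, 3]
r8 m[X11→φ2] = [11, 20, 19, 15]
r8 m[X11→φ7] = [10, 15, 12, 14]
r8 m[X8→φ1] = [1, 4, 8, 3]
r8 m[X8→φ4] = [10, 13, 12, 13]
r8 m[X7→φ2] = [0, 0, 0, 0]
fixed point reached at round 8
b[X8] = ⊗ incoming = [11, 17, 20, 16]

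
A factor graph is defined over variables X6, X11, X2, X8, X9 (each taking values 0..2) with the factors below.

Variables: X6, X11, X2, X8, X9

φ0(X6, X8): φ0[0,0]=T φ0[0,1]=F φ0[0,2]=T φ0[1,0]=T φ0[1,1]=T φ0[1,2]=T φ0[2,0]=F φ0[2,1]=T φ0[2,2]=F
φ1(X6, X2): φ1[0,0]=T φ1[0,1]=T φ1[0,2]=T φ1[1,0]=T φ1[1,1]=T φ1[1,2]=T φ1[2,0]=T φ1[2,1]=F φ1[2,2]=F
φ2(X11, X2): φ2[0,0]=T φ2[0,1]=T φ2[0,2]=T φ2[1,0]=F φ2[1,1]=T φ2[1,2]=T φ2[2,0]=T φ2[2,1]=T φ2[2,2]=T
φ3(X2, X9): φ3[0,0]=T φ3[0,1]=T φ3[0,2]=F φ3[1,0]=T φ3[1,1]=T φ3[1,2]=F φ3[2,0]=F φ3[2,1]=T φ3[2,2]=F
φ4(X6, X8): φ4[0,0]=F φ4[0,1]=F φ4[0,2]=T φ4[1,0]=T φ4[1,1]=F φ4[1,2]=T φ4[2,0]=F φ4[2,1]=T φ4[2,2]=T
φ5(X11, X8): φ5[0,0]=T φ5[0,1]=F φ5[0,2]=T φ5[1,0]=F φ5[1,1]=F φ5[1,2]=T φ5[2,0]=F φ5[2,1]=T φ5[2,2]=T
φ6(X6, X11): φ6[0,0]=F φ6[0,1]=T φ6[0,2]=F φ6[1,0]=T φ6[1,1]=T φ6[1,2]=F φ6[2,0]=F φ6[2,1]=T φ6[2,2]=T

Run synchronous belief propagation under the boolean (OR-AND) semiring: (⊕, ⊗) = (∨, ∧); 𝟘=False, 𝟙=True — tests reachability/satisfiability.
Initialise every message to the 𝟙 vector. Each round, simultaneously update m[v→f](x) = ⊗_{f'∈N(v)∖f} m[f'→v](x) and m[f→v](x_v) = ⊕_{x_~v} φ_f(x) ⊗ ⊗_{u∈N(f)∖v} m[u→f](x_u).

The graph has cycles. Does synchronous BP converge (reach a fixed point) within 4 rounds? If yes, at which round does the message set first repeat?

CONVERGED at round 2

init: all messages = 𝟙 over 3 values
r1 m[φ0→X6] = [T, T, T]
r1 m[φ0→X8] = [T, T, T]
r1 m[φ1→X6] = [T, T, T]
r1 m[φ1→X2] = [T, T, T]
r1 m[φ2→X11] = [T, T, T]
r1 m[φ2→X2] = [T, T, T]
r1 m[φ3→X2] = [T, T, T]
r1 m[φ3→X9] = [T, T, F]
r1 m[φ4→X6] = [T, T, T]
r1 m[φ4→X8] = [T, T, T]
r1 m[φ5→X11] = [T, T, T]
r1 m[φ5→X8] = [T, T, T]
r1 m[φ6→X6] = [T, T, T]
r1 m[φ6→X11] = [T, T, T]
r1 m[X6→φ0] = [T, T, T]
r1 m[X6→φ1] = [T, T, T]
r1 m[X6→φ4] = [T, T, T]
r1 m[X6→φ6] = [T, T, T]
r1 m[X11→φ2] = [T, T, T]
r1 m[X11→φ5] = [T, T, T]
r1 m[X11→φ6] = [T, T, T]
r1 m[X2→φ1] = [T, T, T]
r1 m[X2→φ2] = [T, T, T]
r1 m[X2→φ3] = [T, T, T]
r1 m[X8→φ0] = [T, T, T]
r1 m[X8→φ4] = [T, T, T]
r1 m[X8→φ5] = [T, T, T]
r1 m[X9→φ3] = [T, T, T]
r2 m[φ0→X6] = [T, T, T]
r2 m[φ0→X8] = [T, T, T]
r2 m[φ1→X6] = [T, T, T]
r2 m[φ1→X2] = [T, T, T]
r2 m[φ2→X11] = [T, T, T]
r2 m[φ2→X2] = [T, T, T]
r2 m[φ3→X2] = [T, T, T]
r2 m[φ3→X9] = [T, T, F]
r2 m[φ4→X6] = [T, T, T]
r2 m[φ4→X8] = [T, T, T]
r2 m[φ5→X11] = [T, T, T]
r2 m[φ5→X8] = [T, T, T]
r2 m[φ6→X6] = [T, T, T]
r2 m[φ6→X11] = [T, T, T]
r2 m[X6→φ0] = [T, T, T]
r2 m[X6→φ1] = [T, T, T]
r2 m[X6→φ4] = [T, T, T]
r2 m[X6→φ6] = [T, T, T]
r2 m[X11→φ2] = [T, T, T]
r2 m[X11→φ5] = [T, T, T]
r2 m[X11→φ6] = [T, T, T]
r2 m[X2→φ1] = [T, T, T]
r2 m[X2→φ2] = [T, T, T]
r2 m[X2→φ3] = [T, T, T]
r2 m[X8→φ0] = [T, T, T]
r2 m[X8→φ4] = [T, T, T]
r2 m[X8→φ5] = [T, T, T]
r2 m[X9→φ3] = [T, T, T]
fixed point reached at round 2
messages reach a fixed point at round 2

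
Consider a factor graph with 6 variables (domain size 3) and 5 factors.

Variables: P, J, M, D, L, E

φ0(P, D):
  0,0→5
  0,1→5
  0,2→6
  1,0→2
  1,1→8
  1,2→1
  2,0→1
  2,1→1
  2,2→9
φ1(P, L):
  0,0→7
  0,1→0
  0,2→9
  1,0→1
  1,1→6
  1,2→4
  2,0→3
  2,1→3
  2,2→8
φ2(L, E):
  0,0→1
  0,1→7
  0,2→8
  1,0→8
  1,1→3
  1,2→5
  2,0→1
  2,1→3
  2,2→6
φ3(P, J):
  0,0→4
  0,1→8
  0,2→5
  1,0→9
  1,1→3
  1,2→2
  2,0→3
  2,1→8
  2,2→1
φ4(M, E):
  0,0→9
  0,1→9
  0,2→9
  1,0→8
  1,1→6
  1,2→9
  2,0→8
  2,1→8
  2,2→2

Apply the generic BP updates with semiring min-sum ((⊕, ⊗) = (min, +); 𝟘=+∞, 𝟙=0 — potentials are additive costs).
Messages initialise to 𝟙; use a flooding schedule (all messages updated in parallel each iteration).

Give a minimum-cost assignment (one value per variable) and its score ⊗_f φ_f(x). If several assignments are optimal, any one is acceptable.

assignment: (P=2, J=2, M=2, D=0, L=1, E=2); score = 12

init: all messages = 𝟙 over 3 values
r1 m[φ0→P] = [5, 1, 1]
r1 m[φ0→D] = [1, 1, 1]
r1 m[φ1→P] = [0, 1, 3]
r1 m[φ1→L] = [1, 0, 4]
r1 m[φ2→L] = [1, 3, 1]
r1 m[φ2→E] = [1, 3, 5]
r1 m[φ3→P] = [4, 2, 1]
r1 m[φ3→J] = [3, 3, 1]
r1 m[φ4→M] = [9, 6, 2]
r1 m[φ4→E] = [8, 6, 2]
r1 m[P→φ0] = [0, 0, 0]
r1 m[P→φ1] = [0, 0, 0]
r1 m[P→φ3] = [0, 0, 0]
r1 m[J→φ3] = [0, 0, 0]
r1 m[M→φ4] = [0, 0, 0]
r1 m[D→φ0] = [0, 0, 0]
r1 m[L→φ1] = [0, 0, 0]
r1 m[L→φ2] = [0, 0, 0]
r1 m[E→φ2] = [0, 0, 0]
r1 m[E→φ4] = [0, 0, 0]
r2 m[φ0→P] = [5, 1, 1]
r2 m[φ0→D] = [1, 1, 1]
r2 m[φ1→P] = [0, 1, 3]
r2 m[φ1→L] = [1, 0, 4]
r2 m[φ2→L] = [1, 3, 1]
r2 m[φ2→E] = [1, 3, 5]
r2 m[φ3→P] = [4, 2, 1]
r2 m[φ3→J] = [3, 3, 1]
r2 m[φ4→M] = [9, 6, 2]
r2 m[φ4→E] = [8, 6, 2]
r2 m[P→φ0] = [4, 3, 4]
r2 m[P→φ1] = [9, 3, 2]
r2 m[P→φ3] = [5, 2, 4]
r2 m[J→φ3] = [0, 0, 0]
r2 m[M→φ4] = [0, 0, 0]
r2 m[D→φ0] = [0, 0, 0]
r2 m[L→φ1] = [1, 3, 1]
r2 m[L→φ2] = [1, 0, 4]
r2 m[E→φ2] = [8, 6, 2]
r2 m[E→φ4] = [1, 3, 5]
r3 m[φ0→P] = [5, 1, 1]
r3 m[φ0→D] = [5, 5, 4]
r3 m[φ1→P] = [3, 2, 4]
r3 m[φ1→L] = [4, 5, 7]
r3 m[φ2→L] = [9, 7, 8]
r3 m[φ2→E] = [2, 3, 5]
r3 m[φ3→P] = [4, 2, 1]
r3 m[φ3→J] = [7, 5, 4]
r3 m[φ4→M] = [10, 9, 7]
r3 m[φ4→E] = [8, 6, 2]
r3 m[P→φ0] = [4, 3, 4]
r3 m[P→φ1] = [9, 3, 2]
r3 m[P→φ3] = [5, 2, 4]
r3 m[J→φ3] = [0, 0, 0]
r3 m[M→φ4] = [0, 0, 0]
r3 m[D→φ0] = [0, 0, 0]
r3 m[L→φ1] = [1, 3, 1]
r3 m[L→φ2] = [1, 0, 4]
r3 m[E→φ2] = [8, 6, 2]
r3 m[E→φ4] = [1, 3, 5]
r4 m[φ0→P] = [5, 1, 1]
r4 m[φ0→D] = [5, 5, 4]
r4 m[φ1→P] = [3, 2, 4]
r4 m[φ1→L] = [4, 5, 7]
r4 m[φ2→L] = [9, 7, 8]
r4 m[φ2→E] = [2, 3, 5]
r4 m[φ3→P] = [4, 2, 1]
r4 m[φ3→J] = [7, 5, 4]
r4 m[φ4→M] = [10, 9, 7]
r4 m[φ4→E] = [8, 6, 2]
r4 m[P→φ0] = [7, 4, 5]
r4 m[P→φ1] = [9, 3, 2]
r4 m[P→φ3] = [8, 3, 5]
r4 m[J→φ3] = [0, 0, 0]
r4 m[M→φ4] = [0, 0, 0]
r4 m[D→φ0] = [0, 0, 0]
r4 m[L→φ1] = [9, 7, 8]
r4 m[L→φ2] = [4, 5, 7]
r4 m[E→φ2] = [8, 6, 2]
r4 m[E→φ4] = [2, 3, 5]
r5 m[φ0→P] = [5, 1, 1]
r5 m[φ0→D] = [6, 6, 5]
r5 m[φ1→P] = [7, 10, 10]
r5 m[φ1→L] = [4, 5, 7]
r5 m[φ2→L] = [9, 7, 8]
r5 m[φ2→E] = [5, 8, 10]
r5 m[φ3→P] = [4, 2, 1]
r5 m[φ3→J] = [8, 6, 5]
r5 m[φ4→M] = [11, 9, 7]
r5 m[φ4→E] = [8, 6, 2]
r5 m[P→φ0] = [7, 4, 5]
r5 m[P→φ1] = [9, 3, 2]
r5 m[P→φ3] = [8, 3, 5]
r5 m[J→φ3] = [0, 0, 0]
r5 m[M→φ4] = [0, 0, 0]
r5 m[D→φ0] = [0, 0, 0]
r5 m[L→φ1] = [9, 7, 8]
r5 m[L→φ2] = [4, 5, 7]
r5 m[E→φ2] = [8, 6, 2]
r5 m[E→φ4] = [2, 3, 5]
r6 m[φ0→P] = [5, 1, 1]
r6 m[φ0→D] = [6, 6, 5]
r6 m[φ1→P] = [7, 10, 10]
r6 m[φ1→L] = [4, 5, 7]
r6 m[φ2→L] = [9, 7, 8]
r6 m[φ2→E] = [5, 8, 10]
r6 m[φ3→P] = [4, 2, 1]
r6 m[φ3→J] = [8, 6, 5]
r6 m[φ4→M] = [11, 9, 7]
r6 m[φ4→E] = [8, 6, 2]
r6 m[P→φ0] = [11, 12, 11]
r6 m[P→φ1] = [9, 3, 2]
r6 m[P→φ3] = [12, 11, 11]
r6 m[J→φ3] = [0, 0, 0]
r6 m[M→φ4] = [0, 0, 0]
r6 m[D→φ0] = [0, 0, 0]
r6 m[L→φ1] = [9, 7, 8]
r6 m[L→φ2] = [4, 5, 7]
r6 m[E→φ2] = [8, 6, 2]
r6 m[E→φ4] = [5, 8, 10]
r7 m[φ0→P] = [5, 1, 1]
r7 m[φ0→D] = [12, 12, 13]
r7 m[φ1→P] = [7, 10, 10]
r7 m[φ1→L] = [4, 5, 7]
r7 m[φ2→L] = [9, 7, 8]
r7 m[φ2→E] = [5, 8, 10]
r7 m[φ3→P] = [4, 2, 1]
r7 m[φ3→J] = [14, 14, 12]
r7 m[φ4→M] = [14, 13, 12]
r7 m[φ4→E] = [8, 6, 2]
r7 m[P→φ0] = [11, 12, 11]
r7 m[P→φ1] = [9, 3, 2]
r7 m[P→φ3] = [12, 11, 11]
r7 m[J→φ3] = [0, 0, 0]
r7 m[M→φ4] = [0, 0, 0]
r7 m[D→φ0] = [0, 0, 0]
r7 m[L→φ1] = [9, 7, 8]
r7 m[L→φ2] = [4, 5, 7]
r7 m[E→φ2] = [8, 6, 2]
r7 m[E→φ4] = [5, 8, 10]
r8 m[φ0→P] = [5, 1, 1]
r8 m[φ0→D] = [12, 12, 13]
r8 m[φ1→P] = [7, 10, 10]
r8 m[φ1→L] = [4, 5, 7]
r8 m[φ2→L] = [9, 7, 8]
r8 m[φ2→E] = [5, 8, 10]
r8 m[φ3→P] = [4, 2, 1]
r8 m[φ3→J] = [14, 14, 12]
r8 m[φ4→M] = [14, 13, 12]
r8 m[φ4→E] = [8, 6, 2]
r8 m[P→φ0] = [11, 12, 11]
r8 m[P→φ1] = [9, 3, 2]
r8 m[P→φ3] = [12, 11, 11]
r8 m[J→φ3] = [0, 0, 0]
r8 m[M→φ4] = [0, 0, 0]
r8 m[D→φ0] = [0, 0, 0]
r8 m[L→φ1] = [9, 7, 8]
r8 m[L→φ2] = [4, 5, 7]
r8 m[E→φ2] = [8, 6, 2]
r8 m[E→φ4] = [5, 8, 10]
fixed point reached at round 8
traceback from P: (P=2, J=2, M=2, D=0, L=1, E=2), score=12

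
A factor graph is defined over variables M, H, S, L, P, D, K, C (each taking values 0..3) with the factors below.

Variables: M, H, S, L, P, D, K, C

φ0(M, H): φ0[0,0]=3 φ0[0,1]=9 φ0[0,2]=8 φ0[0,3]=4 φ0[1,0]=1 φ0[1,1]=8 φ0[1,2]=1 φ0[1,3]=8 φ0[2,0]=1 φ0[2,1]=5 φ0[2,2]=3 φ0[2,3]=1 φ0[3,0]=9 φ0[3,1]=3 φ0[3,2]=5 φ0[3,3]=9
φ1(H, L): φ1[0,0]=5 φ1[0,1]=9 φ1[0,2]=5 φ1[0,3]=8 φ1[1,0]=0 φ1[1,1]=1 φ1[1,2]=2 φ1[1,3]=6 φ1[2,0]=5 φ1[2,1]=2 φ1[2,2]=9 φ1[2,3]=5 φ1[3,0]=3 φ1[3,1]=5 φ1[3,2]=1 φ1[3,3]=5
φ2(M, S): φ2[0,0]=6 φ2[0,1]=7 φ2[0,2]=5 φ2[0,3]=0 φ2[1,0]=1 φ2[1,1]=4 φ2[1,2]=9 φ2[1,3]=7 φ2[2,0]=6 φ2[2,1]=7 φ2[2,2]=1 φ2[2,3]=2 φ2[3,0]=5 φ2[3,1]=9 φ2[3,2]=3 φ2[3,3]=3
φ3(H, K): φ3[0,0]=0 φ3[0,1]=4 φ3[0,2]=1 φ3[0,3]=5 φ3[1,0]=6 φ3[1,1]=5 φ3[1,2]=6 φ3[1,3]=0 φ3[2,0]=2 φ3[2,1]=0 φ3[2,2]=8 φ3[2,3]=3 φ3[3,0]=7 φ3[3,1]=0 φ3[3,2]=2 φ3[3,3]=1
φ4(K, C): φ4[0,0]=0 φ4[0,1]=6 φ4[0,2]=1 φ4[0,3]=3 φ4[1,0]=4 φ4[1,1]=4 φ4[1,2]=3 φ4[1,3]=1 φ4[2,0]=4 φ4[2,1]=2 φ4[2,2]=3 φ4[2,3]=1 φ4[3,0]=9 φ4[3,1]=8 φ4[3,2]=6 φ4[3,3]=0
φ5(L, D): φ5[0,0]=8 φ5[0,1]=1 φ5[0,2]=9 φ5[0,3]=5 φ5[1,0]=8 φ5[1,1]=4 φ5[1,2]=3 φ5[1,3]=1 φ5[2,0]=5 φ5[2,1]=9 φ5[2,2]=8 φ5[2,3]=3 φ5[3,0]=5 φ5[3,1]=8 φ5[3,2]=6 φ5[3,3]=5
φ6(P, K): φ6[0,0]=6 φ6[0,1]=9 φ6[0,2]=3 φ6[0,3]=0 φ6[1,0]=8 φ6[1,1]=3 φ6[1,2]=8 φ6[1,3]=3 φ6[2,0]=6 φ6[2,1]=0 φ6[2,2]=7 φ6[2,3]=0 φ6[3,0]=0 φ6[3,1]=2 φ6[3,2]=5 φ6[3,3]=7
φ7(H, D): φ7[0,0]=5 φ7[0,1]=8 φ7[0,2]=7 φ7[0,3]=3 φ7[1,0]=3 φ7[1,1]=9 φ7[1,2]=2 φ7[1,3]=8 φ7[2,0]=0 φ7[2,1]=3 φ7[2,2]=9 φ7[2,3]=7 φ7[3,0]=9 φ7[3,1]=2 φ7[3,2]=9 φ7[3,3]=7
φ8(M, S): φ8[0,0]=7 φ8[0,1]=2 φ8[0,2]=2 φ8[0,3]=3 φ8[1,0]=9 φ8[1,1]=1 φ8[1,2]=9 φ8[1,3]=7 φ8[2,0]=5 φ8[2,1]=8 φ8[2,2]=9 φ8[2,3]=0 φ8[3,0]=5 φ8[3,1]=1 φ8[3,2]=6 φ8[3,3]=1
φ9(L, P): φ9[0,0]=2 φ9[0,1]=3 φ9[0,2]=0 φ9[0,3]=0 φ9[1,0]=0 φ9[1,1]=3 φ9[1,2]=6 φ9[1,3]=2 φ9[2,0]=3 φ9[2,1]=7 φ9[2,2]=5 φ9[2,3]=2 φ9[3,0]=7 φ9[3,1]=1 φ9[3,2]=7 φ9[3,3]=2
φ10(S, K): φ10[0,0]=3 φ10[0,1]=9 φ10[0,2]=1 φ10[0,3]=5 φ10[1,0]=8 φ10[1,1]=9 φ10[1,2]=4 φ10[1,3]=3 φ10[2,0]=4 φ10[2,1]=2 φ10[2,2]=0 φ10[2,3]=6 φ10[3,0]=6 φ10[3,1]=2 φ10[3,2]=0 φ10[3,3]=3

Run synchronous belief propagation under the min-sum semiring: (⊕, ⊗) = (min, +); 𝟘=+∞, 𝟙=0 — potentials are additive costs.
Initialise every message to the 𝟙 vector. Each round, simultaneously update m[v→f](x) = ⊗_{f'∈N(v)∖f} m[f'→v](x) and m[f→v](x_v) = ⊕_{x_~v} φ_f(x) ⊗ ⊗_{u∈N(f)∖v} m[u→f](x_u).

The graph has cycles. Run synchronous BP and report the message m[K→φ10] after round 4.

init: all messages = 𝟙 over 4 values
r1 m[φ0→M] = [3, 1, 1, 3]
r1 m[φ0→H] = [1, 3, 1, 1]
r1 m[φ1→H] = [5, 0, 2, 1]
r1 m[φ1→L] = [0, 1, 1, 5]
r1 m[φ2→M] = [0, 1, 1, 3]
r1 m[φ2→S] = [1, 4, 1, 0]
r1 m[φ3→H] = [0, 0, 0, 0]
r1 m[φ3→K] = [0, 0, 1, 0]
r1 m[φ4→K] = [0, 1, 1, 0]
r1 m[φ4→C] = [0, 2, 1, 0]
r1 m[φ5→L] = [1, 1, 3, 5]
r1 m[φ5→D] = [5, 1, 3, 1]
r1 m[φ6→P] = [0, 3, 0, 0]
r1 m[φ6→K] = [0, 0, 3, 0]
r1 m[φ7→H] = [3, 2, 0, 2]
r1 m[φ7→D] = [0, 2, 2, 3]
r1 m[φ8→M] = [2, 1, 0, 1]
r1 m[φ8→S] = [5, 1, 2, 0]
r1 m[φ9→L] = [0, 0, 2, 1]
r1 m[φ9→P] = [0, 1, 0, 0]
r1 m[φ10→S] = [1, 3, 0, 0]
r1 m[φ10→K] = [3, 2, 0, 3]
r1 m[M→φ0] = [0, 0, 0, 0]
r1 m[M→φ2] = [0, 0, 0, 0]
r1 m[M→φ8] = [0, 0, 0, 0]
r1 m[H→φ0] = [0, 0, 0, 0]
r1 m[H→φ1] = [0, 0, 0, 0]
r1 m[H→φ3] = [0, 0, 0, 0]
r1 m[H→φ7] = [0, 0, 0, 0]
r1 m[S→φ2] = [0, 0, 0, 0]
r1 m[S→φ8] = [0, 0, 0, 0]
r1 m[S→φ10] = [0, 0, 0, 0]
r1 m[L→φ1] = [0, 0, 0, 0]
r1 m[L→φ5] = [0, 0, 0, 0]
r1 m[L→φ9] = [0, 0, 0, 0]
r1 m[P→φ6] = [0, 0, 0, 0]
r1 m[P→φ9] = [0, 0, 0, 0]
r1 m[D→φ5] = [0, 0, 0, 0]
r1 m[D→φ7] = [0, 0, 0, 0]
r1 m[K→φ3] = [0, 0, 0, 0]
r1 m[K→φ4] = [0, 0, 0, 0]
r1 m[K→φ6] = [0, 0, 0, 0]
r1 m[K→φ10] = [0, 0, 0, 0]
r1 m[C→φ4] = [0, 0, 0, 0]
r2 m[φ0→M] = [3, 1, 1, 3]
r2 m[φ0→H] = [1, 3, 1, 1]
r2 m[φ1→H] = [5, 0, 2, 1]
r2 m[φ1→L] = [0, 1, 1, 5]
r2 m[φ2→M] = [0, 1, 1, 3]
r2 m[φ2→S] = [1, 4, 1, 0]
r2 m[φ3→H] = [0, 0, 0, 0]
r2 m[φ3→K] = [0, 0, 1, 0]
r2 m[φ4→K] = [0, 1, 1, 0]
r2 m[φ4→C] = [0, 2, 1, 0]
r2 m[φ5→L] = [1, 1, 3, 5]
r2 m[φ5→D] = [5, 1, 3, 1]
r2 m[φ6→P] = [0, 3, 0, 0]
r2 m[φ6→K] = [0, 0, 3, 0]
r2 m[φ7→H] = [3, 2, 0, 2]
r2 m[φ7→D] = [0, 2, 2, 3]
r2 m[φ8→M] = [2, 1, 0, 1]
r2 m[φ8→S] = [5, 1, 2, 0]
r2 m[φ9→L] = [0, 0, 2, 1]
r2 m[φ9→P] = [0, 1, 0, 0]
r2 m[φ10→S] = [1, 3, 0, 0]
r2 m[φ10→K] = [3, 2, 0, 3]
r2 m[M→φ0] = [2, 2, 1, 4]
r2 m[M→φ2] = [5, 2, 1, 4]
r2 m[M→φ8] = [3, 2, 2, 6]
r2 m[H→φ0] = [8, 2, 2, 3]
r2 m[H→φ1] = [4, 5, 1, 3]
r2 m[H→φ3] = [9, 5, 3, 4]
r2 m[H→φ7] = [6, 3, 3, 2]
r2 m[S→φ2] = [6, 4, 2, 0]
r2 m[S→φ8] = [2, 7, 1, 0]
r2 m[S→φ10] = [6, 5, 3, 0]
r2 m[L→φ1] = [1, 1, 5, 6]
r2 m[L→φ5] = [0, 1, 3, 6]
r2 m[L→φ9] = [1, 2, 4, 10]
r2 m[P→φ6] = [0, 1, 0, 0]
r2 m[P→φ9] = [0, 3, 0, 0]
r2 m[D→φ5] = [0, 2, 2, 3]
r2 m[D→φ7] = [5, 1, 3, 1]
r2 m[K→φ3] = [3, 3, 4, 3]
r2 m[K→φ4] = [3, 2, 4, 3]
r2 m[K→φ6] = [3, 3, 2, 3]
r2 m[K→φ10] = [0, 1, 5, 0]
r2 m[C→φ4] = [0, 0, 0, 0]
r3 m[φ0→M] = [7, 3, 4, 5]
r3 m[φ0→H] = [2, 6, 3, 2]
r3 m[φ1→H] = [6, 1, 3, 4]
r3 m[φ1→L] = [5, 3, 4, 6]
r3 m[φ2→M] = [0, 7, 2, 3]
r3 m[φ2→S] = [3, 6, 2, 3]
r3 m[φ3→H] = [3, 3, 3, 3]
r3 m[φ3→K] = [5, 3, 6, 5]
r3 m[φ4→K] = [0, 1, 1, 0]
r3 m[φ4→C] = [3, 6, 4, 3]
r3 m[φ5→L] = [3, 4, 5, 5]
r3 m[φ5→D] = [8, 1, 4, 2]
r3 m[φ6→P] = [3, 6, 3, 3]
r3 m[φ6→K] = [0, 0, 3, 0]
r3 m[φ7→H] = [4, 5, 4, 3]
r3 m[φ7→D] = [3, 4, 5, 9]
r3 m[φ8→M] = [3, 7, 0, 1]
r3 m[φ8→S] = [7, 3, 5, 2]
r3 m[φ9→L] = [0, 0, 2, 2]
r3 m[φ9→P] = [2, 4, 1, 1]
r3 m[φ10→S] = [3, 3, 3, 3]
r3 m[φ10→K] = [6, 2, 0, 3]
r3 m[M→φ0] = [2, 2, 1, 4]
r3 m[M→φ2] = [5, 2, 1, 4]
r3 m[M→φ8] = [3, 2, 2, 6]
r3 m[H→φ0] = [8, 2, 2, 3]
r3 m[H→φ1] = [4, 5, 1, 3]
r3 m[H→φ3] = [9, 5, 3, 4]
r3 m[H→φ7] = [6, 3, 3, 2]
r3 m[S→φ2] = [6, 4, 2, 0]
r3 m[S→φ8] = [2, 7, 1, 0]
r3 m[S→φ10] = [6, 5, 3, 0]
r3 m[L→φ1] = [1, 1, 5, 6]
r3 m[L→φ5] = [0, 1, 3, 6]
r3 m[L→φ9] = [1, 2, 4, 10]
r3 m[P→φ6] = [0, 1, 0, 0]
r3 m[P→φ9] = [0, 3, 0, 0]
r3 m[D→φ5] = [0, 2, 2, 3]
r3 m[D→φ7] = [5, 1, 3, 1]
r3 m[K→φ3] = [3, 3, 4, 3]
r3 m[K→φ4] = [3, 2, 4, 3]
r3 m[K→φ6] = [3, 3, 2, 3]
r3 m[K→φ10] = [0, 1, 5, 0]
r3 m[C→φ4] = [0, 0, 0, 0]
r4 m[φ0→M] = [7, 3, 4, 5]
r4 m[φ0→H] = [2, 6, 3, 2]
r4 m[φ1→H] = [6, 1, 3, 4]
r4 m[φ1→L] = [5, 3, 4, 6]
r4 m[φ2→M] = [0, 7, 2, 3]
r4 m[φ2→S] = [3, 6, 2, 3]
r4 m[φ3→H] = [3, 3, 3, 3]
r4 m[φ3→K] = [5, 3, 6, 5]
r4 m[φ4→K] = [0, 1, 1, 0]
r4 m[φ4→C] = [3, 6, 4, 3]
r4 m[φ5→L] = [3, 4, 5, 5]
r4 m[φ5→D] = [8, 1, 4, 2]
r4 m[φ6→P] = [3, 6, 3, 3]
r4 m[φ6→K] = [0, 0, 3, 0]
r4 m[φ7→H] = [4, 5, 4, 3]
r4 m[φ7→D] = [3, 4, 5, 9]
r4 m[φ8→M] = [3, 7, 0, 1]
r4 m[φ8→S] = [7, 3, 5, 2]
r4 m[φ9→L] = [0, 0, 2, 2]
r4 m[φ9→P] = [2, 4, 1, 1]
r4 m[φ10→S] = [3, 3, 3, 3]
r4 m[φ10→K] = [6, 2, 0, 3]
r4 m[M→φ0] = [3, 14, 2, 4]
r4 m[M→φ2] = [10, 10, 4, 6]
r4 m[M→φ8] = [7, 10, 6, 8]
r4 m[H→φ0] = [13, 9, 10, 10]
r4 m[H→φ1] = [9, 14, 10, 8]
r4 m[H→φ3] = [12, 12, 10, 9]
r4 m[H→φ7] = [11, 10, 9, 9]
r4 m[S→φ2] = [10, 6, 8, 5]
r4 m[S→φ8] = [6, 9, 5, 6]
r4 m[S→φ10] = [10, 9, 7, 5]
r4 m[L→φ1] = [3, 4, 7, 7]
r4 m[L→φ5] = [5, 3, 6, 8]
r4 m[L→φ9] = [8, 7, 9, 11]
r4 m[P→φ6] = [2, 4, 1, 1]
r4 m[P→φ9] = [3, 6, 3, 3]
r4 m[D→φ5] = [3, 4, 5, 9]
r4 m[D→φ7] = [8, 1, 4, 2]
r4 m[K→φ3] = [6, 3, 4, 3]
r4 m[K→φ4] = [11, 5, 9, 8]
r4 m[K→φ6] = [11, 6, 7, 8]
r4 m[K→φ10] = [5, 4, 10, 5]
r4 m[C→φ4] = [0, 0, 0, 0]

message @ round 4 = [5, 4, 10, 5]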